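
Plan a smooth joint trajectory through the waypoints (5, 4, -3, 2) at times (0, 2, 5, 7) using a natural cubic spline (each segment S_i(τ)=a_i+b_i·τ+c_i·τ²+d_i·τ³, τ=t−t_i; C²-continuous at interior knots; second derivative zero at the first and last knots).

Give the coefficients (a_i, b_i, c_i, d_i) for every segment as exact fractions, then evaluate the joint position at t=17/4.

  seg 0: a=5 b=121/546 c=0 d=-197/1092
  seg 1: a=4 b=-1061/546 c=-197/182 d=20/63
  seg 2: a=-3 b=73/546 c=323/182 d=-323/1092
S(17/4) = -6511/2912

Δ: Δ0=-1/2, Δ1=-7/3, Δ2=5/2
row 1: diag=10, rhs=-11; c'=3/10, d'=-11/10
row 2: denom=10−3·3/10=91/10; d'=(29−3·-11/10)/(91/10)=323/91
back: M2=323/91
back: M1=-11/10−3/10·323/91=-197/91
M: M0=0, M1=-197/91, M2=323/91, M3=0
seg 0: a=5, c=M0/2=0, d=(M1−M0)/(6·2)=-197/1092, b=Δ0−h0·(2M0+M1)/6=121/546
seg 1: a=4, c=M1/2=-197/182, d=(M2−M1)/(6·3)=20/63, b=Δ1−h1·(2M1+M2)/6=-1061/546
seg 2: a=-3, c=M2/2=323/182, d=(M3−M2)/(6·2)=-323/1092, b=Δ2−h2·(2M2+M3)/6=73/546
t_q=17/4 → seg 1, τ=9/4; S=4+-1061/546·τ+-197/182·τ²+20/63·τ³=-6511/2912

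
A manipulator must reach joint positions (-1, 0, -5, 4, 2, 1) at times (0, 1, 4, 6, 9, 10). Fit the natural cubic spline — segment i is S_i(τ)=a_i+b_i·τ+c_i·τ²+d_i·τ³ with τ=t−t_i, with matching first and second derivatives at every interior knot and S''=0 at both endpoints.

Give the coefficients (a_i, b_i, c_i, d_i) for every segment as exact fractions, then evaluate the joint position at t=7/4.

Δ: Δ0=1, Δ1=-5/3, Δ2=9/2, Δ3=-2/3, Δ4=-1
row 1: diag=8, rhs=-16; c'=3/8, d'=-2
row 2: denom=10−3·3/8=71/8; d'=(37−3·-2)/(71/8)=344/71
row 3: denom=10−2·16/71=678/71; d'=(-31−2·344/71)/(678/71)=-963/226
row 4: denom=8−3·71/226=1595/226; d'=(-2−3·-963/226)/(1595/226)=2437/1595
back: M4=2437/1595
back: M3=-963/226−71/226·2437/1595=-7562/1595
back: M2=344/71−16/71·-7562/1595=9432/1595
back: M1=-2−3/8·9432/1595=-6727/1595
M: M0=0, M1=-6727/1595, M2=9432/1595, M3=-7562/1595, M4=2437/1595, M5=0
seg 0: a=-1, c=M0/2=0, d=(M1−M0)/(6·1)=-6727/9570, b=Δ0−h0·(2M0+M1)/6=16297/9570
seg 1: a=0, c=M1/2=-6727/3190, d=(M2−M1)/(6·3)=1469/2610, b=Δ1−h1·(2M1+M2)/6=-1942/4785
seg 2: a=-5, c=M2/2=4716/1595, d=(M3−M2)/(6·2)=-293/330, b=Δ2−h2·(2M2+M3)/6=20461/9570
seg 3: a=4, c=M3/2=-3781/1595, d=(M4−M3)/(6·3)=101/290, b=Δ3−h3·(2M3+M4)/6=31681/9570
seg 4: a=2, c=M4/2=2437/3190, d=(M5−M4)/(6·1)=-2437/9570, b=Δ4−h4·(2M4+M5)/6=-7222/4785
t_q=7/4 → seg 1, τ=3/4; S=0+-1942/4785·τ+-6727/3190·τ²+1469/2610·τ³=-255839/204160

  seg 0: a=-1 b=16297/9570 c=0 d=-6727/9570
  seg 1: a=0 b=-1942/4785 c=-6727/3190 d=1469/2610
  seg 2: a=-5 b=20461/9570 c=4716/1595 d=-293/330
  seg 3: a=4 b=31681/9570 c=-3781/1595 d=101/290
  seg 4: a=2 b=-7222/4785 c=2437/3190 d=-2437/9570
S(7/4) = -255839/204160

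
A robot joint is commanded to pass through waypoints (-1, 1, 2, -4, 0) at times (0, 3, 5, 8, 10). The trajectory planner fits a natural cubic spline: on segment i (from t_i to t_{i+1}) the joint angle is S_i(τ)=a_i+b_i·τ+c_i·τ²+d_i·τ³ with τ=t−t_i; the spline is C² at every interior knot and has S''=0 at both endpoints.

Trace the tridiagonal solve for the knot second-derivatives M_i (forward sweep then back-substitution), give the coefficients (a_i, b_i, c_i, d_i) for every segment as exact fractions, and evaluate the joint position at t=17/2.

Δ: Δ0=2/3, Δ1=1/2, Δ2=-2, Δ3=2
row 1: diag=10, rhs=-1; c'=1/5, d'=-1/10
row 2: denom=10−2·1/5=48/5; d'=(-15−2·-1/10)/(48/5)=-37/24
row 3: denom=10−3·5/16=145/16; d'=(24−3·-37/24)/(145/16)=458/145
back: M3=458/145
back: M2=-37/24−5/16·458/145=-220/87
back: M1=-1/10−1/5·-220/87=353/870
M: M0=0, M1=353/870, M2=-220/87, M3=458/145, M4=0
seg 0: a=-1, c=M0/2=0, d=(M1−M0)/(6·3)=353/15660, b=Δ0−h0·(2M0+M1)/6=269/580
seg 1: a=1, c=M1/2=353/1740, d=(M2−M1)/(6·2)=-851/3480, b=Δ1−h1·(2M1+M2)/6=311/290
seg 2: a=2, c=M2/2=-110/87, d=(M3−M2)/(6·3)=1237/3915, b=Δ2−h2·(2M2+M3)/6=-457/435
seg 3: a=-4, c=M3/2=229/145, d=(M4−M3)/(6·2)=-229/870, b=Δ3−h3·(2M3+M4)/6=-46/435
t_q=17/2 → seg 3, τ=1/2; S=-4+-46/435·τ+229/145·τ²+-229/870·τ³=-8563/2320

  seg 0: a=-1 b=269/580 c=0 d=353/15660
  seg 1: a=1 b=311/290 c=353/1740 d=-851/3480
  seg 2: a=2 b=-457/435 c=-110/87 d=1237/3915
  seg 3: a=-4 b=-46/435 c=229/145 d=-229/870
S(17/2) = -8563/2320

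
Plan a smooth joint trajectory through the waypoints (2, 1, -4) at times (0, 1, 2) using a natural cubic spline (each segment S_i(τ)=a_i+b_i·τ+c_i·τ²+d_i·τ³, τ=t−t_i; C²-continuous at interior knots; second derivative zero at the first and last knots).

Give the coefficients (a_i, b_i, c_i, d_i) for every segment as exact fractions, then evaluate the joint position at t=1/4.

Δ: Δ0=-1, Δ1=-5
row 1: diag=4, rhs=-24; c'=1/4, d'=-6
back: M1=-6
M: M0=0, M1=-6, M2=0
seg 0: a=2, c=M0/2=0, d=(M1−M0)/(6·1)=-1, b=Δ0−h0·(2M0+M1)/6=0
seg 1: a=1, c=M1/2=-3, d=(M2−M1)/(6·1)=1, b=Δ1−h1·(2M1+M2)/6=-3
t_q=1/4 → seg 0, τ=1/4; S=2+0·τ+0·τ²+-1·τ³=127/64

  seg 0: a=2 b=0 c=0 d=-1
  seg 1: a=1 b=-3 c=-3 d=1
S(1/4) = 127/64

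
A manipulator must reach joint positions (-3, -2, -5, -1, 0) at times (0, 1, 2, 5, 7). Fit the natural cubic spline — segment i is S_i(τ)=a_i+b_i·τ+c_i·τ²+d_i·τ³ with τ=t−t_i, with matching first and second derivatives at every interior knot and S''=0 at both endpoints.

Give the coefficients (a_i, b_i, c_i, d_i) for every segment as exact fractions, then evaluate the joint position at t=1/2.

Δ: Δ0=1, Δ1=-3, Δ2=4/3, Δ3=1/2
row 1: diag=4, rhs=-24; c'=1/4, d'=-6
row 2: denom=8−1·1/4=31/4; d'=(26−1·-6)/(31/4)=128/31
row 3: denom=10−3·12/31=274/31; d'=(-5−3·128/31)/(274/31)=-539/274
back: M3=-539/274
back: M2=128/31−12/31·-539/274=670/137
back: M1=-6−1/4·670/137=-1979/274
M: M0=0, M1=-1979/274, M2=670/137, M3=-539/274, M4=0
seg 0: a=-3, c=M0/2=0, d=(M1−M0)/(6·1)=-1979/1644, b=Δ0−h0·(2M0+M1)/6=3623/1644
seg 1: a=-2, c=M1/2=-1979/548, d=(M2−M1)/(6·1)=3319/1644, b=Δ1−h1·(2M1+M2)/6=-1157/822
seg 2: a=-5, c=M2/2=335/137, d=(M3−M2)/(6·3)=-1879/4932, b=Δ2−h2·(2M2+M3)/6=-4231/1644
seg 3: a=-1, c=M3/2=-539/548, d=(M4−M3)/(6·2)=539/3288, b=Δ3−h3·(2M3+M4)/6=1489/822
t_q=1/2 → seg 0, τ=1/2; S=-3+3623/1644·τ+0·τ²+-1979/1644·τ³=-8981/4384

  seg 0: a=-3 b=3623/1644 c=0 d=-1979/1644
  seg 1: a=-2 b=-1157/822 c=-1979/548 d=3319/1644
  seg 2: a=-5 b=-4231/1644 c=335/137 d=-1879/4932
  seg 3: a=-1 b=1489/822 c=-539/548 d=539/3288
S(1/2) = -8981/4384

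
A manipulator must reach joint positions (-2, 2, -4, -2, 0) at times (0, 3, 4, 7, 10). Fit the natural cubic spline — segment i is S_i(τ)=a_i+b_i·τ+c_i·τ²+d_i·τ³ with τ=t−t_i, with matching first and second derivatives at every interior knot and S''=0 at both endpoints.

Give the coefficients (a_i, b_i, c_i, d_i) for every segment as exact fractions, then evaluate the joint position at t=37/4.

  seg 0: a=-2 b=511/114 c=0 d=-359/1026
  seg 1: a=2 b=-283/57 c=-359/114 d=241/114
  seg 2: a=-4 b=-187/38 c=182/57 d=-455/1026
  seg 3: a=-2 b=43/19 c=-91/114 d=91/1026
S(37/4) = 149/2432

Δ: Δ0=4/3, Δ1=-6, Δ2=2/3, Δ3=2/3
row 1: diag=8, rhs=-44; c'=1/8, d'=-11/2
row 2: denom=8−1·1/8=63/8; d'=(40−1·-11/2)/(63/8)=52/9
row 3: denom=12−3·8/21=76/7; d'=(0−3·52/9)/(76/7)=-91/57
back: M3=-91/57
back: M2=52/9−8/21·-91/57=364/57
back: M1=-11/2−1/8·364/57=-359/57
M: M0=0, M1=-359/57, M2=364/57, M3=-91/57, M4=0
seg 0: a=-2, c=M0/2=0, d=(M1−M0)/(6·3)=-359/1026, b=Δ0−h0·(2M0+M1)/6=511/114
seg 1: a=2, c=M1/2=-359/114, d=(M2−M1)/(6·1)=241/114, b=Δ1−h1·(2M1+M2)/6=-283/57
seg 2: a=-4, c=M2/2=182/57, d=(M3−M2)/(6·3)=-455/1026, b=Δ2−h2·(2M2+M3)/6=-187/38
seg 3: a=-2, c=M3/2=-91/114, d=(M4−M3)/(6·3)=91/1026, b=Δ3−h3·(2M3+M4)/6=43/19
t_q=37/4 → seg 3, τ=9/4; S=-2+43/19·τ+-91/114·τ²+91/1026·τ³=149/2432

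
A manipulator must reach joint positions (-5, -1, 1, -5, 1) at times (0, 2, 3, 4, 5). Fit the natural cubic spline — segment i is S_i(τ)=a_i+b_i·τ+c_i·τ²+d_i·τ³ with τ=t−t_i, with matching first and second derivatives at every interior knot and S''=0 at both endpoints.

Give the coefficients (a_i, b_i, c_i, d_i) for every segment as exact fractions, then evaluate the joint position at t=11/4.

Δ: Δ0=2, Δ1=2, Δ2=-6, Δ3=6
row 1: diag=6, rhs=0; c'=1/6, d'=0
row 2: denom=4−1·1/6=23/6; d'=(-48−1·0)/(23/6)=-288/23
row 3: denom=4−1·6/23=86/23; d'=(72−1·-288/23)/(86/23)=972/43
back: M3=972/43
back: M2=-288/23−6/23·972/43=-792/43
back: M1=0−1/6·-792/43=132/43
M: M0=0, M1=132/43, M2=-792/43, M3=972/43, M4=0
seg 0: a=-5, c=M0/2=0, d=(M1−M0)/(6·2)=11/43, b=Δ0−h0·(2M0+M1)/6=42/43
seg 1: a=-1, c=M1/2=66/43, d=(M2−M1)/(6·1)=-154/43, b=Δ1−h1·(2M1+M2)/6=174/43
seg 2: a=1, c=M2/2=-396/43, d=(M3−M2)/(6·1)=294/43, b=Δ2−h2·(2M2+M3)/6=-156/43
seg 3: a=-5, c=M3/2=486/43, d=(M4−M3)/(6·1)=-162/43, b=Δ3−h3·(2M3+M4)/6=-66/43
t_q=11/4 → seg 1, τ=3/4; S=-1+174/43·τ+66/43·τ²+-154/43·τ³=1909/1376

  seg 0: a=-5 b=42/43 c=0 d=11/43
  seg 1: a=-1 b=174/43 c=66/43 d=-154/43
  seg 2: a=1 b=-156/43 c=-396/43 d=294/43
  seg 3: a=-5 b=-66/43 c=486/43 d=-162/43
S(11/4) = 1909/1376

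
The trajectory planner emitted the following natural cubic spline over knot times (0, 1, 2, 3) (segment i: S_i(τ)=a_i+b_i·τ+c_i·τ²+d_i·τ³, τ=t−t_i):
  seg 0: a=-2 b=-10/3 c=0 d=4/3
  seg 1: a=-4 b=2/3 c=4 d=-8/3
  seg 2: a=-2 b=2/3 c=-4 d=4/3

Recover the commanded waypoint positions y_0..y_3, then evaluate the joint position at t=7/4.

y_0=-2 y_1=-4 y_2=-2 y_3=-4
S(7/4) = -19/8

y_0 = S_0(0) = a_0 = -2
y_1 = S_1(0) = a_1 = -4
y_2 = S_2(0) = a_2 = -2
y_3 = S_2(1) = -4
t_q=7/4 is in segment 1 (τ=3/4); S_1(τ)=-19/8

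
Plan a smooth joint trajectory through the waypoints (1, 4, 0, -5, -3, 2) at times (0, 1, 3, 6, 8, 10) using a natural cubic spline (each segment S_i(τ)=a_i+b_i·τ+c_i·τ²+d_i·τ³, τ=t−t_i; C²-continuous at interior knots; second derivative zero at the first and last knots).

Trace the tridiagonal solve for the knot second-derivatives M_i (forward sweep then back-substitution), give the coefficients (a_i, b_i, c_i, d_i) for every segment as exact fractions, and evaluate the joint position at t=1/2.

Δ: Δ0=3, Δ1=-2, Δ2=-5/3, Δ3=1, Δ4=5/2
row 1: diag=6, rhs=-30; c'=1/3, d'=-5
row 2: denom=10−2·1/3=28/3; d'=(2−2·-5)/(28/3)=9/7
row 3: denom=10−3·9/28=253/28; d'=(16−3·9/7)/(253/28)=340/253
row 4: denom=8−2·56/253=1912/253; d'=(9−2·340/253)/(1912/253)=1597/1912
back: M4=1597/1912
back: M3=340/253−56/253·1597/1912=277/239
back: M2=9/7−9/28·277/239=873/956
back: M1=-5−1/3·873/956=-5071/956
M: M0=0, M1=-5071/956, M2=873/956, M3=277/239, M4=1597/1912, M5=0
seg 0: a=1, c=M0/2=0, d=(M1−M0)/(6·1)=-5071/5736, b=Δ0−h0·(2M0+M1)/6=22279/5736
seg 1: a=4, c=M1/2=-5071/1912, d=(M2−M1)/(6·2)=743/1434, b=Δ1−h1·(2M1+M2)/6=3533/2868
seg 2: a=0, c=M2/2=873/1912, d=(M3−M2)/(6·3)=235/17208, b=Δ2−h2·(2M2+M3)/6=-9061/2868
seg 3: a=-5, c=M3/2=277/478, d=(M4−M3)/(6·2)=-619/22944, b=Δ3−h3·(2M3+M4)/6=-293/5736
seg 4: a=-3, c=M4/2=1597/3824, d=(M5−M4)/(6·2)=-1597/22944, b=Δ4−h4·(2M4+M5)/6=5573/2868
t_q=1/2 → seg 0, τ=1/2; S=1+22279/5736·τ+0·τ²+-5071/5736·τ³=43311/15296

  seg 0: a=1 b=22279/5736 c=0 d=-5071/5736
  seg 1: a=4 b=3533/2868 c=-5071/1912 d=743/1434
  seg 2: a=0 b=-9061/2868 c=873/1912 d=235/17208
  seg 3: a=-5 b=-293/5736 c=277/478 d=-619/22944
  seg 4: a=-3 b=5573/2868 c=1597/3824 d=-1597/22944
S(1/2) = 43311/15296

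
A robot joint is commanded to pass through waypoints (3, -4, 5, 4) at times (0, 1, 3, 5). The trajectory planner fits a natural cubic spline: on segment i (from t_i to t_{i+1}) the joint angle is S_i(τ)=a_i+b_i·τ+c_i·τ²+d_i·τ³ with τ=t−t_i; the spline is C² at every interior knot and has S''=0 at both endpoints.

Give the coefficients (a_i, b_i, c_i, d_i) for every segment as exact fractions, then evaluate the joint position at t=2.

  seg 0: a=3 b=-205/22 c=0 d=51/22
  seg 1: a=-4 b=-26/11 c=153/22 d=-155/88
  seg 2: a=5 b=95/22 c=-159/44 d=53/88
S(2) = -103/88

Δ: Δ0=-7, Δ1=9/2, Δ2=-1/2
row 1: diag=6, rhs=69; c'=1/3, d'=23/2
row 2: denom=8−2·1/3=22/3; d'=(-30−2·23/2)/(22/3)=-159/22
back: M2=-159/22
back: M1=23/2−1/3·-159/22=153/11
M: M0=0, M1=153/11, M2=-159/22, M3=0
seg 0: a=3, c=M0/2=0, d=(M1−M0)/(6·1)=51/22, b=Δ0−h0·(2M0+M1)/6=-205/22
seg 1: a=-4, c=M1/2=153/22, d=(M2−M1)/(6·2)=-155/88, b=Δ1−h1·(2M1+M2)/6=-26/11
seg 2: a=5, c=M2/2=-159/44, d=(M3−M2)/(6·2)=53/88, b=Δ2−h2·(2M2+M3)/6=95/22
t_q=2 → seg 1, τ=1; S=-4+-26/11·τ+153/22·τ²+-155/88·τ³=-103/88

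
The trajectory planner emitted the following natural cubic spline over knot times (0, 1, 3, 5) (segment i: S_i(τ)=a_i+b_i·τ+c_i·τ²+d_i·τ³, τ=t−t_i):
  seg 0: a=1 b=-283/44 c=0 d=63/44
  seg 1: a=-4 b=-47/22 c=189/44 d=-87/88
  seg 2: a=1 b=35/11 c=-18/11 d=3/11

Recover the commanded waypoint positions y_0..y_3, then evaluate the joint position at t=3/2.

y_0 = S_0(0) = a_0 = 1
y_1 = S_1(0) = a_1 = -4
y_2 = S_2(0) = a_2 = 1
y_3 = S_2(2) = 3
t_q=3/2 is in segment 1 (τ=1/2); S_1(τ)=-2899/704

y_0=1 y_1=-4 y_2=1 y_3=3
S(3/2) = -2899/704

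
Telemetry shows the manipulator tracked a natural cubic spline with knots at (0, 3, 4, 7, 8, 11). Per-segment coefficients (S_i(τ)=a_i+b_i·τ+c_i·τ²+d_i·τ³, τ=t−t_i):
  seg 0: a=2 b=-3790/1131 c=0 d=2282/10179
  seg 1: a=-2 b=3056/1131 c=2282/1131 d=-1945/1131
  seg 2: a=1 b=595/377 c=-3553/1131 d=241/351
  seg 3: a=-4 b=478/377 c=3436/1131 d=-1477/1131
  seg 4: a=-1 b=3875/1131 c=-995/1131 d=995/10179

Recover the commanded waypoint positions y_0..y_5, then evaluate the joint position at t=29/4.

y_0=2 y_1=-2 y_2=1 y_3=-4 y_4=-1 y_5=4
S(29/4) = -84775/24128

y_0 = S_0(0) = a_0 = 2
y_1 = S_1(0) = a_1 = -2
y_2 = S_2(0) = a_2 = 1
y_3 = S_3(0) = a_3 = -4
y_4 = S_4(0) = a_4 = -1
y_5 = S_4(3) = 4
t_q=29/4 is in segment 3 (τ=1/4); S_3(τ)=-84775/24128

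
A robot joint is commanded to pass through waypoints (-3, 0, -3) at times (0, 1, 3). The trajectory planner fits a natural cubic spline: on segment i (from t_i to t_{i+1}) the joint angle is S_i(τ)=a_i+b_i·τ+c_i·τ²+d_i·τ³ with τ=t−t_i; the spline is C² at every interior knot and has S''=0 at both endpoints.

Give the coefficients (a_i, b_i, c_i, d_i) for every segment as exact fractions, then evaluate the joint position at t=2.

  seg 0: a=-3 b=15/4 c=0 d=-3/4
  seg 1: a=0 b=3/2 c=-9/4 d=3/8
S(2) = -3/8

Δ: Δ0=3, Δ1=-3/2
row 1: diag=6, rhs=-27; c'=1/3, d'=-9/2
back: M1=-9/2
M: M0=0, M1=-9/2, M2=0
seg 0: a=-3, c=M0/2=0, d=(M1−M0)/(6·1)=-3/4, b=Δ0−h0·(2M0+M1)/6=15/4
seg 1: a=0, c=M1/2=-9/4, d=(M2−M1)/(6·2)=3/8, b=Δ1−h1·(2M1+M2)/6=3/2
t_q=2 → seg 1, τ=1; S=0+3/2·τ+-9/4·τ²+3/8·τ³=-3/8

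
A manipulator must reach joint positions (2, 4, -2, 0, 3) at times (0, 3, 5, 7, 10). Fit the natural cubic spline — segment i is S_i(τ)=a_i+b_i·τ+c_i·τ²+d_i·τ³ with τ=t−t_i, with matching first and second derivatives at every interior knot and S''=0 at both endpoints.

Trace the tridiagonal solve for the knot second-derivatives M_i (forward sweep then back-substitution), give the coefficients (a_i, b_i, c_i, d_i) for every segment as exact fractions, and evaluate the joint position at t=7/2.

Δ: Δ0=2/3, Δ1=-3, Δ2=1, Δ3=1
row 1: diag=10, rhs=-22; c'=1/5, d'=-11/5
row 2: denom=8−2·1/5=38/5; d'=(24−2·-11/5)/(38/5)=71/19
row 3: denom=10−2·5/19=180/19; d'=(0−2·71/19)/(180/19)=-71/90
back: M3=-71/90
back: M2=71/19−5/19·-71/90=71/18
back: M1=-11/5−1/5·71/18=-269/90
M: M0=0, M1=-269/90, M2=71/18, M3=-71/90, M4=0
seg 0: a=2, c=M0/2=0, d=(M1−M0)/(6·3)=-269/1620, b=Δ0−h0·(2M0+M1)/6=389/180
seg 1: a=4, c=M1/2=-269/180, d=(M2−M1)/(6·2)=26/45, b=Δ1−h1·(2M1+M2)/6=-209/90
seg 2: a=-2, c=M2/2=71/36, d=(M3−M2)/(6·2)=-71/180, b=Δ2−h2·(2M2+M3)/6=-41/30
seg 3: a=0, c=M3/2=-71/180, d=(M4−M3)/(6·3)=71/1620, b=Δ3−h3·(2M3+M4)/6=161/90
t_q=7/2 → seg 1, τ=1/2; S=4+-209/90·τ+-269/180·τ²+26/45·τ³=203/80

  seg 0: a=2 b=389/180 c=0 d=-269/1620
  seg 1: a=4 b=-209/90 c=-269/180 d=26/45
  seg 2: a=-2 b=-41/30 c=71/36 d=-71/180
  seg 3: a=0 b=161/90 c=-71/180 d=71/1620
S(7/2) = 203/80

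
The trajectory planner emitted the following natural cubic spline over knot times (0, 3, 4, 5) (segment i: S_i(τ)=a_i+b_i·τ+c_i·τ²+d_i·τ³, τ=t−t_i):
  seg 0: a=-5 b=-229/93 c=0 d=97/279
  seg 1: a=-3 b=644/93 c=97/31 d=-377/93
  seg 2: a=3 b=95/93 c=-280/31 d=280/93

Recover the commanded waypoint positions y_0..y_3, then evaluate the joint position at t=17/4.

y_0=-5 y_1=-3 y_2=3 y_3=-2
S(17/4) = 679/248

y_0 = S_0(0) = a_0 = -5
y_1 = S_1(0) = a_1 = -3
y_2 = S_2(0) = a_2 = 3
y_3 = S_2(1) = -2
t_q=17/4 is in segment 2 (τ=1/4); S_2(τ)=679/248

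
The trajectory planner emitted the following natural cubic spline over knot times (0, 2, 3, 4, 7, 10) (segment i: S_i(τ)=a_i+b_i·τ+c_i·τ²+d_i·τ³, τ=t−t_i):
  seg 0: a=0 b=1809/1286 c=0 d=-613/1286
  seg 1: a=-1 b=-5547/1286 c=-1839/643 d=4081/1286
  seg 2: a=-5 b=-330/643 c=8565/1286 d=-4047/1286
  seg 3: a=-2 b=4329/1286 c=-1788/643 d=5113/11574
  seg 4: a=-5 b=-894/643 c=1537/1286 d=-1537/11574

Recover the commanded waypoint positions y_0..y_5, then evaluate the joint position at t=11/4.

y_0=0 y_1=-1 y_2=-5 y_3=-2 y_4=-5 y_5=-2
S(11/4) = -370781/82304

y_0 = S_0(0) = a_0 = 0
y_1 = S_1(0) = a_1 = -1
y_2 = S_2(0) = a_2 = -5
y_3 = S_3(0) = a_3 = -2
y_4 = S_4(0) = a_4 = -5
y_5 = S_4(3) = -2
t_q=11/4 is in segment 1 (τ=3/4); S_1(τ)=-370781/82304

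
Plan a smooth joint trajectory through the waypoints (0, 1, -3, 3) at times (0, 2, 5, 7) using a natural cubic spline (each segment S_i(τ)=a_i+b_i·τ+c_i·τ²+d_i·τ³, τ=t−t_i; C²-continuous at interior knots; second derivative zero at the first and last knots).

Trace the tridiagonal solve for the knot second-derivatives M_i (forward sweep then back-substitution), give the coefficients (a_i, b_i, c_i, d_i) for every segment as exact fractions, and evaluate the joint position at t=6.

Δ: Δ0=1/2, Δ1=-4/3, Δ2=3
row 1: diag=10, rhs=-11; c'=3/10, d'=-11/10
row 2: denom=10−3·3/10=91/10; d'=(26−3·-11/10)/(91/10)=293/91
back: M2=293/91
back: M1=-11/10−3/10·293/91=-188/91
M: M0=0, M1=-188/91, M2=293/91, M3=0
seg 0: a=0, c=M0/2=0, d=(M1−M0)/(6·2)=-47/273, b=Δ0−h0·(2M0+M1)/6=649/546
seg 1: a=1, c=M1/2=-94/91, d=(M2−M1)/(6·3)=37/126, b=Δ1−h1·(2M1+M2)/6=-479/546
seg 2: a=-3, c=M2/2=293/182, d=(M3−M2)/(6·2)=-293/1092, b=Δ2−h2·(2M2+M3)/6=233/273
t_q=6 → seg 2, τ=1; S=-3+233/273·τ+293/182·τ²+-293/1092·τ³=-293/364

  seg 0: a=0 b=649/546 c=0 d=-47/273
  seg 1: a=1 b=-479/546 c=-94/91 d=37/126
  seg 2: a=-3 b=233/273 c=293/182 d=-293/1092
S(6) = -293/364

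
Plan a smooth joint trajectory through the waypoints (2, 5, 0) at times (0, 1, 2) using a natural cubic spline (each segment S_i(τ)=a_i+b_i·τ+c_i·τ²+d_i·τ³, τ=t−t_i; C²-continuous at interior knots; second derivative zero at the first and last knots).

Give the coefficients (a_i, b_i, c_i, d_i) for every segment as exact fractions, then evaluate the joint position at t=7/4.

  seg 0: a=2 b=5 c=0 d=-2
  seg 1: a=5 b=-1 c=-6 d=2
S(7/4) = 55/32

Δ: Δ0=3, Δ1=-5
row 1: diag=4, rhs=-48; c'=1/4, d'=-12
back: M1=-12
M: M0=0, M1=-12, M2=0
seg 0: a=2, c=M0/2=0, d=(M1−M0)/(6·1)=-2, b=Δ0−h0·(2M0+M1)/6=5
seg 1: a=5, c=M1/2=-6, d=(M2−M1)/(6·1)=2, b=Δ1−h1·(2M1+M2)/6=-1
t_q=7/4 → seg 1, τ=3/4; S=5+-1·τ+-6·τ²+2·τ³=55/32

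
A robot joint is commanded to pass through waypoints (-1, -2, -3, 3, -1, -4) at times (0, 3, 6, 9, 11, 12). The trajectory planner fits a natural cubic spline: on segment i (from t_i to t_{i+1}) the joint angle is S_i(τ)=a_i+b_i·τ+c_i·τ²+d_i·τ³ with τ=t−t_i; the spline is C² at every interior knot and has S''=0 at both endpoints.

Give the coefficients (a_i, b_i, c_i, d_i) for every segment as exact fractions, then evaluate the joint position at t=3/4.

  seg 0: a=-1 b=-89/1152 c=0 d=-295/10368
  seg 1: a=-2 b=-487/576 c=-295/1152 d=1475/10368
  seg 2: a=-3 b=1681/1152 c=295/288 d=-2917/10368
  seg 3: a=3 b=5/576 c=-193/128 d=145/576
  seg 4: a=-1 b=-1729/576 c=1/384 d=-1/1152
S(3/4) = -8765/8192

Δ: Δ0=-1/3, Δ1=-1/3, Δ2=2, Δ3=-2, Δ4=-3
row 1: diag=12, rhs=0; c'=1/4, d'=0
row 2: denom=12−3·1/4=45/4; d'=(14−3·0)/(45/4)=56/45
row 3: denom=10−3·4/15=46/5; d'=(-24−3·56/45)/(46/5)=-208/69
row 4: denom=6−2·5/23=128/23; d'=(-6−2·-208/69)/(128/23)=1/192
back: M4=1/192
back: M3=-208/69−5/23·1/192=-193/64
back: M2=56/45−4/15·-193/64=295/144
back: M1=0−1/4·295/144=-295/576
M: M0=0, M1=-295/576, M2=295/144, M3=-193/64, M4=1/192, M5=0
seg 0: a=-1, c=M0/2=0, d=(M1−M0)/(6·3)=-295/10368, b=Δ0−h0·(2M0+M1)/6=-89/1152
seg 1: a=-2, c=M1/2=-295/1152, d=(M2−M1)/(6·3)=1475/10368, b=Δ1−h1·(2M1+M2)/6=-487/576
seg 2: a=-3, c=M2/2=295/288, d=(M3−M2)/(6·3)=-2917/10368, b=Δ2−h2·(2M2+M3)/6=1681/1152
seg 3: a=3, c=M3/2=-193/128, d=(M4−M3)/(6·2)=145/576, b=Δ3−h3·(2M3+M4)/6=5/576
seg 4: a=-1, c=M4/2=1/384, d=(M5−M4)/(6·1)=-1/1152, b=Δ4−h4·(2M4+M5)/6=-1729/576
t_q=3/4 → seg 0, τ=3/4; S=-1+-89/1152·τ+0·τ²+-295/10368·τ³=-8765/8192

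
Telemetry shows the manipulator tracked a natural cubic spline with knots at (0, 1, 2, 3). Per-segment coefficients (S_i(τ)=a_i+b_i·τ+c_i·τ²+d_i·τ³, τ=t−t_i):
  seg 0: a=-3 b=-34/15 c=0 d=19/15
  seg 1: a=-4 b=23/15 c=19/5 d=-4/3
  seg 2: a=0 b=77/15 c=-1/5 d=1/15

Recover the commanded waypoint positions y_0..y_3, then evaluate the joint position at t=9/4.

y_0 = S_0(0) = a_0 = -3
y_1 = S_1(0) = a_1 = -4
y_2 = S_2(0) = a_2 = 0
y_3 = S_2(1) = 5
t_q=9/4 is in segment 2 (τ=1/4); S_2(τ)=407/320

y_0=-3 y_1=-4 y_2=0 y_3=5
S(9/4) = 407/320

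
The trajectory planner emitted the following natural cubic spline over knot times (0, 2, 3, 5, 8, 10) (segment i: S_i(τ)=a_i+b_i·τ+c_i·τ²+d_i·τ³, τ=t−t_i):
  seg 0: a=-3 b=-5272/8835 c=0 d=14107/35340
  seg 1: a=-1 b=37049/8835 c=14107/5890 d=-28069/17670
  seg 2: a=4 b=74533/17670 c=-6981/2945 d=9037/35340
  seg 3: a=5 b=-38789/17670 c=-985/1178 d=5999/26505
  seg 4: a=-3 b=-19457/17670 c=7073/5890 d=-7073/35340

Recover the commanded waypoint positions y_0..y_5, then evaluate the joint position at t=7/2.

y_0=-3 y_1=-1 y_2=4 y_3=5 y_4=-3 y_5=-2
S(7/2) = 522879/94240

y_0 = S_0(0) = a_0 = -3
y_1 = S_1(0) = a_1 = -1
y_2 = S_2(0) = a_2 = 4
y_3 = S_3(0) = a_3 = 5
y_4 = S_4(0) = a_4 = -3
y_5 = S_4(2) = -2
t_q=7/2 is in segment 2 (τ=1/2); S_2(τ)=522879/94240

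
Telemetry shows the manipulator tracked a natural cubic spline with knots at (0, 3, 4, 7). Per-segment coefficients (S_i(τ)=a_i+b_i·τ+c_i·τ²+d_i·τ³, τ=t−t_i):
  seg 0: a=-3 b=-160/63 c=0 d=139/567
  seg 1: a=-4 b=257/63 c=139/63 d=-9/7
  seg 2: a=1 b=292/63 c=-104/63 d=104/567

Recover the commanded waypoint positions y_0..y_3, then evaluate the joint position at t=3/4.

y_0 = S_0(0) = a_0 = -3
y_1 = S_1(0) = a_1 = -4
y_2 = S_2(0) = a_2 = 1
y_3 = S_2(3) = 5
t_q=3/4 is in segment 0 (τ=3/4); S_0(τ)=-2151/448

y_0=-3 y_1=-4 y_2=1 y_3=5
S(3/4) = -2151/448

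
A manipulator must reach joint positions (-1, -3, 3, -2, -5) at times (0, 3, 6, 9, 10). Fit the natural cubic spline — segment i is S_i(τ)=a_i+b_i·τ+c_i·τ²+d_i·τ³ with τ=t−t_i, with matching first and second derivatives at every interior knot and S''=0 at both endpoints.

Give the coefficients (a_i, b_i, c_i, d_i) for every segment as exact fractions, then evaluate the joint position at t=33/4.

  seg 0: a=-1 b=-131/81 c=0 d=77/729
  seg 1: a=-3 b=100/81 c=77/81 d=-169/729
  seg 2: a=3 b=55/81 c=-92/81 d=86/729
  seg 3: a=-2 b=-239/81 c=-2/27 d=2/81
S(33/4) = 35/288

Δ: Δ0=-2/3, Δ1=2, Δ2=-5/3, Δ3=-3
row 1: diag=12, rhs=16; c'=1/4, d'=4/3
row 2: denom=12−3·1/4=45/4; d'=(-22−3·4/3)/(45/4)=-104/45
row 3: denom=8−3·4/15=36/5; d'=(-8−3·-104/45)/(36/5)=-4/27
back: M3=-4/27
back: M2=-104/45−4/15·-4/27=-184/81
back: M1=4/3−1/4·-184/81=154/81
M: M0=0, M1=154/81, M2=-184/81, M3=-4/27, M4=0
seg 0: a=-1, c=M0/2=0, d=(M1−M0)/(6·3)=77/729, b=Δ0−h0·(2M0+M1)/6=-131/81
seg 1: a=-3, c=M1/2=77/81, d=(M2−M1)/(6·3)=-169/729, b=Δ1−h1·(2M1+M2)/6=100/81
seg 2: a=3, c=M2/2=-92/81, d=(M3−M2)/(6·3)=86/729, b=Δ2−h2·(2M2+M3)/6=55/81
seg 3: a=-2, c=M3/2=-2/27, d=(M4−M3)/(6·1)=2/81, b=Δ3−h3·(2M3+M4)/6=-239/81
t_q=33/4 → seg 2, τ=9/4; S=3+55/81·τ+-92/81·τ²+86/729·τ³=35/288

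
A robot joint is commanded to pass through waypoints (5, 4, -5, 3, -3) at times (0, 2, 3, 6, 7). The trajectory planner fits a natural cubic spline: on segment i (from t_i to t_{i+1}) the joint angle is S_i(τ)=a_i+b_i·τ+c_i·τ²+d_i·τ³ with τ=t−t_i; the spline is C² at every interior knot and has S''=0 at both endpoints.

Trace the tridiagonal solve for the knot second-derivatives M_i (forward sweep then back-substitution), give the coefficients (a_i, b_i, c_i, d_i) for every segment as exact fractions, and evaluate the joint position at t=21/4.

Δ: Δ0=-1/2, Δ1=-9, Δ2=8/3, Δ3=-6
row 1: diag=6, rhs=-51; c'=1/6, d'=-17/2
row 2: denom=8−1·1/6=47/6; d'=(70−1·-17/2)/(47/6)=471/47
row 3: denom=8−3·18/47=322/47; d'=(-52−3·471/47)/(322/47)=-551/46
back: M3=-551/46
back: M2=471/47−18/47·-551/46=336/23
back: M1=-17/2−1/6·336/23=-503/46
M: M0=0, M1=-503/46, M2=336/23, M3=-551/46, M4=0
seg 0: a=5, c=M0/2=0, d=(M1−M0)/(6·2)=-503/552, b=Δ0−h0·(2M0+M1)/6=217/69
seg 1: a=4, c=M1/2=-503/92, d=(M2−M1)/(6·1)=1175/276, b=Δ1−h1·(2M1+M2)/6=-1075/138
seg 2: a=-5, c=M2/2=168/23, d=(M3−M2)/(6·3)=-1223/828, b=Δ2−h2·(2M2+M3)/6=-1643/276
seg 3: a=3, c=M3/2=-551/92, d=(M4−M3)/(6·1)=551/276, b=Δ3−h3·(2M3+M4)/6=-277/138
t_q=21/4 → seg 2, τ=9/4; S=-5+-1643/276·τ+168/23·τ²+-1223/828·τ³=10361/5888

  seg 0: a=5 b=217/69 c=0 d=-503/552
  seg 1: a=4 b=-1075/138 c=-503/92 d=1175/276
  seg 2: a=-5 b=-1643/276 c=168/23 d=-1223/828
  seg 3: a=3 b=-277/138 c=-551/92 d=551/276
S(21/4) = 10361/5888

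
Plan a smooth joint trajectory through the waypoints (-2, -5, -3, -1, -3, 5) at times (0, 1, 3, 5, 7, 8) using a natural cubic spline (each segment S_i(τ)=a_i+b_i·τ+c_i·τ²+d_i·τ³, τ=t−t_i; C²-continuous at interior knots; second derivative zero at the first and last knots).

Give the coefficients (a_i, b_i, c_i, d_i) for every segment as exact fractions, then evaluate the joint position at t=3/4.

  seg 0: a=-2 b=-821/224 c=0 d=149/224
  seg 1: a=-5 b=-187/112 c=447/224 d=-37/112
  seg 2: a=-3 b=263/112 c=3/224 d=-11/32
  seg 3: a=-1 b=-193/112 c=-459/224 d=135/112
  seg 4: a=-3 b=509/112 c=1161/224 d=-387/224
S(3/4) = -9151/2048

Δ: Δ0=-3, Δ1=1, Δ2=1, Δ3=-1, Δ4=8
row 1: diag=6, rhs=24; c'=1/3, d'=4
row 2: denom=8−2·1/3=22/3; d'=(0−2·4)/(22/3)=-12/11
row 3: denom=8−2·3/11=82/11; d'=(-12−2·-12/11)/(82/11)=-54/41
row 4: denom=6−2·11/41=224/41; d'=(54−2·-54/41)/(224/41)=1161/112
back: M4=1161/112
back: M3=-54/41−11/41·1161/112=-459/112
back: M2=-12/11−3/11·-459/112=3/112
back: M1=4−1/3·3/112=447/112
M: M0=0, M1=447/112, M2=3/112, M3=-459/112, M4=1161/112, M5=0
seg 0: a=-2, c=M0/2=0, d=(M1−M0)/(6·1)=149/224, b=Δ0−h0·(2M0+M1)/6=-821/224
seg 1: a=-5, c=M1/2=447/224, d=(M2−M1)/(6·2)=-37/112, b=Δ1−h1·(2M1+M2)/6=-187/112
seg 2: a=-3, c=M2/2=3/224, d=(M3−M2)/(6·2)=-11/32, b=Δ2−h2·(2M2+M3)/6=263/112
seg 3: a=-1, c=M3/2=-459/224, d=(M4−M3)/(6·2)=135/112, b=Δ3−h3·(2M3+M4)/6=-193/112
seg 4: a=-3, c=M4/2=1161/224, d=(M5−M4)/(6·1)=-387/224, b=Δ4−h4·(2M4+M5)/6=509/112
t_q=3/4 → seg 0, τ=3/4; S=-2+-821/224·τ+0·τ²+149/224·τ³=-9151/2048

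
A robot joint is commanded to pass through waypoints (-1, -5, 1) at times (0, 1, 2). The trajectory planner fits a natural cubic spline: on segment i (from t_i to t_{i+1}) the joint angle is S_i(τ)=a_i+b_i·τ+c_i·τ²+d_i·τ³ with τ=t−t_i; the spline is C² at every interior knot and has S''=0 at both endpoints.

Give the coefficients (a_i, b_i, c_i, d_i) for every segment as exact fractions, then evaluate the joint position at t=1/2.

  seg 0: a=-1 b=-13/2 c=0 d=5/2
  seg 1: a=-5 b=1 c=15/2 d=-5/2
S(1/2) = -63/16

Δ: Δ0=-4, Δ1=6
row 1: diag=4, rhs=60; c'=1/4, d'=15
back: M1=15
M: M0=0, M1=15, M2=0
seg 0: a=-1, c=M0/2=0, d=(M1−M0)/(6·1)=5/2, b=Δ0−h0·(2M0+M1)/6=-13/2
seg 1: a=-5, c=M1/2=15/2, d=(M2−M1)/(6·1)=-5/2, b=Δ1−h1·(2M1+M2)/6=1
t_q=1/2 → seg 0, τ=1/2; S=-1+-13/2·τ+0·τ²+5/2·τ³=-63/16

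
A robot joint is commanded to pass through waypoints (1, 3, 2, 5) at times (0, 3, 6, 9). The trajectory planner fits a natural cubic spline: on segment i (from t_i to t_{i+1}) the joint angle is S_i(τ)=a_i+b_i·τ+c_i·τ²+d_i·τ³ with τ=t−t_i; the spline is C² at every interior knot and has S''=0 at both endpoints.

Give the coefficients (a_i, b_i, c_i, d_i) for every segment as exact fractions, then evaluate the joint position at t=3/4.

  seg 0: a=1 b=46/45 c=0 d=-16/405
  seg 1: a=3 b=-2/45 c=-16/45 d=7/81
  seg 2: a=2 b=7/45 c=19/45 d=-19/405
S(3/4) = 7/4

Δ: Δ0=2/3, Δ1=-1/3, Δ2=1
row 1: diag=12, rhs=-6; c'=1/4, d'=-1/2
row 2: denom=12−3·1/4=45/4; d'=(8−3·-1/2)/(45/4)=38/45
back: M2=38/45
back: M1=-1/2−1/4·38/45=-32/45
M: M0=0, M1=-32/45, M2=38/45, M3=0
seg 0: a=1, c=M0/2=0, d=(M1−M0)/(6·3)=-16/405, b=Δ0−h0·(2M0+M1)/6=46/45
seg 1: a=3, c=M1/2=-16/45, d=(M2−M1)/(6·3)=7/81, b=Δ1−h1·(2M1+M2)/6=-2/45
seg 2: a=2, c=M2/2=19/45, d=(M3−M2)/(6·3)=-19/405, b=Δ2−h2·(2M2+M3)/6=7/45
t_q=3/4 → seg 0, τ=3/4; S=1+46/45·τ+0·τ²+-16/405·τ³=7/4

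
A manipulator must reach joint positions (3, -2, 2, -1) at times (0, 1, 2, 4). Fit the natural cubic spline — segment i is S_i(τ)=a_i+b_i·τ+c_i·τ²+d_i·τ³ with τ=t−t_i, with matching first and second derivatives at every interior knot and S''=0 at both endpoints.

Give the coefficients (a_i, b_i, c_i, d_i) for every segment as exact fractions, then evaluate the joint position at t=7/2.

Δ: Δ0=-5, Δ1=4, Δ2=-3/2
row 1: diag=4, rhs=54; c'=1/4, d'=27/2
row 2: denom=6−1·1/4=23/4; d'=(-33−1·27/2)/(23/4)=-186/23
back: M2=-186/23
back: M1=27/2−1/4·-186/23=357/23
M: M0=0, M1=357/23, M2=-186/23, M3=0
seg 0: a=3, c=M0/2=0, d=(M1−M0)/(6·1)=119/46, b=Δ0−h0·(2M0+M1)/6=-349/46
seg 1: a=-2, c=M1/2=357/46, d=(M2−M1)/(6·1)=-181/46, b=Δ1−h1·(2M1+M2)/6=4/23
seg 2: a=2, c=M2/2=-93/23, d=(M3−M2)/(6·2)=31/46, b=Δ2−h2·(2M2+M3)/6=179/46
t_q=7/2 → seg 2, τ=3/2; S=2+179/46·τ+-93/23·τ²+31/46·τ³=373/368

  seg 0: a=3 b=-349/46 c=0 d=119/46
  seg 1: a=-2 b=4/23 c=357/46 d=-181/46
  seg 2: a=2 b=179/46 c=-93/23 d=31/46
S(7/2) = 373/368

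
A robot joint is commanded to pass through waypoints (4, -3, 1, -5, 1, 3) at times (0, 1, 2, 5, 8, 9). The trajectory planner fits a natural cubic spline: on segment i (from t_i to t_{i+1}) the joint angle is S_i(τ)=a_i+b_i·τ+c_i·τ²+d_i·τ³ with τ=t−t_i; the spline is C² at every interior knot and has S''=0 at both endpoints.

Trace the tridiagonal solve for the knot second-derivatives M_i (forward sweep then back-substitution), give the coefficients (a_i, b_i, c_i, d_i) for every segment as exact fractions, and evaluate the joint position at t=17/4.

Δ: Δ0=-7, Δ1=4, Δ2=-2, Δ3=2, Δ4=2
row 1: diag=4, rhs=66; c'=1/4, d'=33/2
row 2: denom=8−1·1/4=31/4; d'=(-36−1·33/2)/(31/4)=-210/31
row 3: denom=12−3·12/31=336/31; d'=(24−3·-210/31)/(336/31)=229/56
row 4: denom=8−3·31/112=803/112; d'=(0−3·229/56)/(803/112)=-1374/803
back: M4=-1374/803
back: M3=229/56−31/112·-1374/803=3664/803
back: M2=-210/31−12/31·3664/803=-6858/803
back: M1=33/2−1/4·-6858/803=14964/803
M: M0=0, M1=14964/803, M2=-6858/803, M3=3664/803, M4=-1374/803, M5=0
seg 0: a=4, c=M0/2=0, d=(M1−M0)/(6·1)=2494/803, b=Δ0−h0·(2M0+M1)/6=-8115/803
seg 1: a=-3, c=M1/2=7482/803, d=(M2−M1)/(6·1)=-3637/803, b=Δ1−h1·(2M1+M2)/6=-633/803
seg 2: a=1, c=M2/2=-3429/803, d=(M3−M2)/(6·3)=5261/7227, b=Δ2−h2·(2M2+M3)/6=3420/803
seg 3: a=-5, c=M3/2=1832/803, d=(M4−M3)/(6·3)=-229/657, b=Δ3−h3·(2M3+M4)/6=-1371/803
seg 4: a=1, c=M4/2=-687/803, d=(M5−M4)/(6·1)=229/803, b=Δ4−h4·(2M4+M5)/6=2064/803
t_q=17/4 → seg 2, τ=9/4; S=1+3420/803·τ+-3429/803·τ²+5261/7227·τ³=-140983/51392

  seg 0: a=4 b=-8115/803 c=0 d=2494/803
  seg 1: a=-3 b=-633/803 c=7482/803 d=-3637/803
  seg 2: a=1 b=3420/803 c=-3429/803 d=5261/7227
  seg 3: a=-5 b=-1371/803 c=1832/803 d=-229/657
  seg 4: a=1 b=2064/803 c=-687/803 d=229/803
S(17/4) = -140983/51392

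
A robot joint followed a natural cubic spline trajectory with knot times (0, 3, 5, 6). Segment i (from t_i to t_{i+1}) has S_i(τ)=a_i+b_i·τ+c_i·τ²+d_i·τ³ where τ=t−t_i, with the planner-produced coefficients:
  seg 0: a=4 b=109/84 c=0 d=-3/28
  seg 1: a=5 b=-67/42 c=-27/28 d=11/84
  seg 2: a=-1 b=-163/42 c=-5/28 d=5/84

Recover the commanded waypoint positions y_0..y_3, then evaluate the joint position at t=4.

y_0=4 y_1=5 y_2=-1 y_3=-5
S(4) = 18/7

y_0 = S_0(0) = a_0 = 4
y_1 = S_1(0) = a_1 = 5
y_2 = S_2(0) = a_2 = -1
y_3 = S_2(1) = -5
t_q=4 is in segment 1 (τ=1); S_1(τ)=18/7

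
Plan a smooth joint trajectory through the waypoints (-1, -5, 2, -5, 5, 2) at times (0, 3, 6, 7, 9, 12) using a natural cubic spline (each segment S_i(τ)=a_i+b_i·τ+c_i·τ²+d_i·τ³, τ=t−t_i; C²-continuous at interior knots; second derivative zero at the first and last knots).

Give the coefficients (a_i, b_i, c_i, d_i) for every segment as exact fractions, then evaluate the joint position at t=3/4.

Δ: Δ0=-4/3, Δ1=7/3, Δ2=-7, Δ3=5, Δ4=-1
row 1: diag=12, rhs=22; c'=1/4, d'=11/6
row 2: denom=8−3·1/4=29/4; d'=(-56−3·11/6)/(29/4)=-246/29
row 3: denom=6−1·4/29=170/29; d'=(72−1·-246/29)/(170/29)=1167/85
row 4: denom=10−2·29/85=792/85; d'=(-36−2·1167/85)/(792/85)=-899/132
back: M4=-899/132
back: M3=1167/85−29/85·-899/132=2119/132
back: M2=-246/29−4/29·2119/132=-353/33
back: M1=11/6−1/4·-353/33=595/132
M: M0=0, M1=595/132, M2=-353/33, M3=2119/132, M4=-899/132, M5=0
seg 0: a=-1, c=M0/2=0, d=(M1−M0)/(6·3)=595/2376, b=Δ0−h0·(2M0+M1)/6=-947/264
seg 1: a=-5, c=M1/2=595/264, d=(M2−M1)/(6·3)=-223/264, b=Δ1−h1·(2M1+M2)/6=419/132
seg 2: a=2, c=M2/2=-353/66, d=(M3−M2)/(6·1)=107/24, b=Δ2−h2·(2M2+M3)/6=-1613/264
seg 3: a=-5, c=M3/2=2119/264, d=(M4−M3)/(6·2)=-503/264, b=Δ3−h3·(2M3+M4)/6=-151/44
seg 4: a=5, c=M4/2=-899/264, d=(M5−M4)/(6·3)=899/2376, b=Δ4−h4·(2M4+M5)/6=767/132
t_q=3/4 → seg 0, τ=3/4; S=-1+-947/264·τ+0·τ²+595/2376·τ³=-20189/5632

  seg 0: a=-1 b=-947/264 c=0 d=595/2376
  seg 1: a=-5 b=419/132 c=595/264 d=-223/264
  seg 2: a=2 b=-1613/264 c=-353/66 d=107/24
  seg 3: a=-5 b=-151/44 c=2119/264 d=-503/264
  seg 4: a=5 b=767/132 c=-899/264 d=899/2376
S(3/4) = -20189/5632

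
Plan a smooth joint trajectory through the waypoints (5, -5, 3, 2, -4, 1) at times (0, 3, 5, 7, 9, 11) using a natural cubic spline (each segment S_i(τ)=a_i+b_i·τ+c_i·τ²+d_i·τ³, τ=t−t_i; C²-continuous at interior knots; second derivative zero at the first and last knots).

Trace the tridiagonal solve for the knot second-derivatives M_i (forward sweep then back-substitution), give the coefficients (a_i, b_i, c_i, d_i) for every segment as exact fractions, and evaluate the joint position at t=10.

  seg 0: a=5 b=-4732/795 c=0 d=694/2385
  seg 1: a=-5 b=1514/795 c=694/265 d=-1249/1590
  seg 2: a=3 b=2348/795 c=-111/53 d=1169/6360
  seg 3: a=2 b=-5117/1590 c=-1051/1060 d=175/318
  seg 4: a=-4 b=-923/1590 c=2449/1060 d=-2449/6360
S(10) = -5629/2120

Δ: Δ0=-10/3, Δ1=4, Δ2=-1/2, Δ3=-3, Δ4=5/2
row 1: diag=10, rhs=44; c'=1/5, d'=22/5
row 2: denom=8−2·1/5=38/5; d'=(-27−2·22/5)/(38/5)=-179/38
row 3: denom=8−2·5/19=142/19; d'=(-15−2·-179/38)/(142/19)=-53/71
row 4: denom=8−2·19/71=530/71; d'=(33−2·-53/71)/(530/71)=2449/530
back: M4=2449/530
back: M3=-53/71−19/71·2449/530=-1051/530
back: M2=-179/38−5/19·-1051/530=-222/53
back: M1=22/5−1/5·-222/53=1388/265
M: M0=0, M1=1388/265, M2=-222/53, M3=-1051/530, M4=2449/530, M5=0
seg 0: a=5, c=M0/2=0, d=(M1−M0)/(6·3)=694/2385, b=Δ0−h0·(2M0+M1)/6=-4732/795
seg 1: a=-5, c=M1/2=694/265, d=(M2−M1)/(6·2)=-1249/1590, b=Δ1−h1·(2M1+M2)/6=1514/795
seg 2: a=3, c=M2/2=-111/53, d=(M3−M2)/(6·2)=1169/6360, b=Δ2−h2·(2M2+M3)/6=2348/795
seg 3: a=2, c=M3/2=-1051/1060, d=(M4−M3)/(6·2)=175/318, b=Δ3−h3·(2M3+M4)/6=-5117/1590
seg 4: a=-4, c=M4/2=2449/1060, d=(M5−M4)/(6·2)=-2449/6360, b=Δ4−h4·(2M4+M5)/6=-923/1590
t_q=10 → seg 4, τ=1; S=-4+-923/1590·τ+2449/1060·τ²+-2449/6360·τ³=-5629/2120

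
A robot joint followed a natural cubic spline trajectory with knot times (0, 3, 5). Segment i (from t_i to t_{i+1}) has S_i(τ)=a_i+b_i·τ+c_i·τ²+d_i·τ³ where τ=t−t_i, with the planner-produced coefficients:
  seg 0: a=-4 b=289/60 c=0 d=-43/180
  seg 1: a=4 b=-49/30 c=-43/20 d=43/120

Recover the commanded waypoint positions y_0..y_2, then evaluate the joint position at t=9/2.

y_0=-4 y_1=4 y_2=-5
S(9/2) = -133/64

y_0 = S_0(0) = a_0 = -4
y_1 = S_1(0) = a_1 = 4
y_2 = S_1(2) = -5
t_q=9/2 is in segment 1 (τ=3/2); S_1(τ)=-133/64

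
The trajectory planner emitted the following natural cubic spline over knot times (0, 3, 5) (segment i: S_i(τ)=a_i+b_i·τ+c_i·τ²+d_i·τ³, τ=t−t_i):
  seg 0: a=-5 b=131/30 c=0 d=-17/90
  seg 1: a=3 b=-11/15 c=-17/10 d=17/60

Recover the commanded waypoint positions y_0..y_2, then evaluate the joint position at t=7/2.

y_0=-5 y_1=3 y_2=-3
S(7/2) = 359/160

y_0 = S_0(0) = a_0 = -5
y_1 = S_1(0) = a_1 = 3
y_2 = S_1(2) = -3
t_q=7/2 is in segment 1 (τ=1/2); S_1(τ)=359/160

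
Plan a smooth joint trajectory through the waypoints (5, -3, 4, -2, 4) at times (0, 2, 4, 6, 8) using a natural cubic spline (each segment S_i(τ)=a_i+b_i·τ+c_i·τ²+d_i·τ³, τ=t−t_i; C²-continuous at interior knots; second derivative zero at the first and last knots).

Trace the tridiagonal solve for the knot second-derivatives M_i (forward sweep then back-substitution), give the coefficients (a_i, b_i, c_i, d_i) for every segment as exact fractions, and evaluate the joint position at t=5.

Δ: Δ0=-4, Δ1=7/2, Δ2=-3, Δ3=3
row 1: diag=8, rhs=45; c'=1/4, d'=45/8
row 2: denom=8−2·1/4=15/2; d'=(-39−2·45/8)/(15/2)=-67/10
row 3: denom=8−2·4/15=112/15; d'=(36−2·-67/10)/(112/15)=741/112
back: M3=741/112
back: M2=-67/10−4/15·741/112=-237/28
back: M1=45/8−1/4·-237/28=867/112
M: M0=0, M1=867/112, M2=-237/28, M3=741/112, M4=0
seg 0: a=5, c=M0/2=0, d=(M1−M0)/(6·2)=289/448, b=Δ0−h0·(2M0+M1)/6=-737/112
seg 1: a=-3, c=M1/2=867/224, d=(M2−M1)/(6·2)=-605/448, b=Δ1−h1·(2M1+M2)/6=65/56
seg 2: a=4, c=M2/2=-237/56, d=(M3−M2)/(6·2)=563/448, b=Δ2−h2·(2M2+M3)/6=7/16
seg 3: a=-2, c=M3/2=741/224, d=(M4−M3)/(6·2)=-247/448, b=Δ3−h3·(2M3+M4)/6=-79/56
t_q=5 → seg 2, τ=1; S=4+7/16·τ+-237/56·τ²+563/448·τ³=655/448

  seg 0: a=5 b=-737/112 c=0 d=289/448
  seg 1: a=-3 b=65/56 c=867/224 d=-605/448
  seg 2: a=4 b=7/16 c=-237/56 d=563/448
  seg 3: a=-2 b=-79/56 c=741/224 d=-247/448
S(5) = 655/448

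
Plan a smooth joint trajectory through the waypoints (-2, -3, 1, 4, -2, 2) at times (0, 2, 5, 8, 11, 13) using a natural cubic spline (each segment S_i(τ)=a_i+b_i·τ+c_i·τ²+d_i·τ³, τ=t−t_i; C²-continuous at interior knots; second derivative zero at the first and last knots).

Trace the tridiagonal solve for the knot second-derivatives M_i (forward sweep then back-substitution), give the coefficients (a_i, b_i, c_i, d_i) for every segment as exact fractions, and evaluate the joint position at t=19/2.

  seg 0: a=-2 b=-6487/7614 c=0 d=335/3807
  seg 1: a=-3 b=1553/7614 c=670/1269 d=-3461/68526
  seg 2: a=1 b=7645/3807 c=559/7614 d=-199/1458
  seg 3: a=4 b=-9415/7614 c=-4397/3807 d=20569/68526
  seg 4: a=-2 b=-236/3807 c=3925/2538 d=-3925/15228
S(19/2) = 3787/6768

Δ: Δ0=-1/2, Δ1=4/3, Δ2=1, Δ3=-2, Δ4=2
row 1: diag=10, rhs=11; c'=3/10, d'=11/10
row 2: denom=12−3·3/10=111/10; d'=(-2−3·11/10)/(111/10)=-53/111
row 3: denom=12−3·10/37=414/37; d'=(-18−3·-53/111)/(414/37)=-613/414
row 4: denom=10−3·37/138=423/46; d'=(24−3·-613/414)/(423/46)=3925/1269
back: M4=3925/1269
back: M3=-613/414−37/138·3925/1269=-8794/3807
back: M2=-53/111−10/37·-8794/3807=559/3807
back: M1=11/10−3/10·559/3807=1340/1269
M: M0=0, M1=1340/1269, M2=559/3807, M3=-8794/3807, M4=3925/1269, M5=0
seg 0: a=-2, c=M0/2=0, d=(M1−M0)/(6·2)=335/3807, b=Δ0−h0·(2M0+M1)/6=-6487/7614
seg 1: a=-3, c=M1/2=670/1269, d=(M2−M1)/(6·3)=-3461/68526, b=Δ1−h1·(2M1+M2)/6=1553/7614
seg 2: a=1, c=M2/2=559/7614, d=(M3−M2)/(6·3)=-199/1458, b=Δ2−h2·(2M2+M3)/6=7645/3807
seg 3: a=4, c=M3/2=-4397/3807, d=(M4−M3)/(6·3)=20569/68526, b=Δ3−h3·(2M3+M4)/6=-9415/7614
seg 4: a=-2, c=M4/2=3925/2538, d=(M5−M4)/(6·2)=-3925/15228, b=Δ4−h4·(2M4+M5)/6=-236/3807
t_q=19/2 → seg 3, τ=3/2; S=4+-9415/7614·τ+-4397/3807·τ²+20569/68526·τ³=3787/6768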